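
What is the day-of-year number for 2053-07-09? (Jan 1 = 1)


Date: July 9, 2053
Days in months 1 through 6: 181
Plus 9 days in July

Day of year: 190


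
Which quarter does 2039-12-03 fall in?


Month: December (month 12)
Q1: Jan-Mar, Q2: Apr-Jun, Q3: Jul-Sep, Q4: Oct-Dec

Q4


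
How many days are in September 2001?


September 2001

30 days


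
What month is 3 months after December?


December is month 12
12 + 3 = 15; wrap: 15 - 12 = 3

March


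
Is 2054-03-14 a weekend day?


Anchor: Jan 1, 2054. With p = 2054 - 1 = 2053: (p + p//4 - p//100 + p//400) mod 7 = (2053 + 513 - 20 + 5) mod 7 = 2551 mod 7 = 3 -> Thursday (Mon=0 ... Sun=6)
Day of year: 73; offset = 72
Weekday index = (3 + 72) mod 7 = 5 -> Saturday
Weekend days: Saturday, Sunday

Yes


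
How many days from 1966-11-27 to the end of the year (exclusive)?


Day of year: 331 of 365
Remaining = 365 - 331

34 days


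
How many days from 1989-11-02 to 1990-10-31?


From 1989-11-02 to 1990-10-31
1989-11-02: days before November = 31 + 28 + 31 + 30 + 31 + 30 + 31 + 31 + 30 + 31 = 304 (1989 is not a leap year); day of year = 304 + 2 = 306
1990-10-31: days before October = 31 + 28 + 31 + 30 + 31 + 30 + 31 + 31 + 30 = 273 (1990 is not a leap year); day of year = 273 + 31 = 304
Rest of 1989: 365 - 306 = 59
Total = 59 + 304 = 363

363 days


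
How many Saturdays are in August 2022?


August 2022 has 31 days
Anchor: Jan 1, 2022. With p = 2022 - 1 = 2021: (p + p//4 - p//100 + p//400) mod 7 = (2021 + 505 - 20 + 5) mod 7 = 2511 mod 7 = 5 -> Saturday (Mon=0 ... Sun=6)
Days before August (Jan-Jul): 212; August 1 index = (5 + 212) mod 7 = 0 -> Monday
First Saturday is August 6
Saturdays: 6, 13, 20, 27

4 Saturdays


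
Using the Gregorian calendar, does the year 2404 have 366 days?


Gregorian leap year rule: divisible by 4, but not by 100, unless also by 400.
2404 is divisible by 4 but not 100 -> leap year

Yes


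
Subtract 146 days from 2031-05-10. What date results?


Start: 2031-05-10, subtract 146 days
Back 10 days from May 10 reaches April 30, 2031 -> 136 left
April 2031 has 30 days -> back to March 31, 2031 -> 106 left
March 2031 has 31 days -> back to February 28, 2031 -> 75 left
February 2031 has 28 days -> back to January 31, 2031 -> 47 left
January 2031 has 31 days -> back to December 31, 2030 -> 16 left
December 2030: 31 - 16 = 15 -> lands on December 15

Result: 2030-12-15


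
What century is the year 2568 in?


Century = (year - 1) // 100 + 1
= (2568 - 1) // 100 + 1
= 2567 // 100 + 1
= 25 + 1

26th century


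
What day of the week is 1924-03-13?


Date: March 13, 1924
Anchor: Jan 1, 1924. With p = 1924 - 1 = 1923: (p + p//4 - p//100 + p//400) mod 7 = (1923 + 480 - 19 + 4) mod 7 = 2388 mod 7 = 1 -> Tuesday (Mon=0 ... Sun=6)
Days before March (Jan-Feb): 60; offset = 60 + 13 - 1 = 72
Weekday index = (1 + 72) mod 7 = 3

Day of the week: Thursday


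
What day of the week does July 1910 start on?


Target: July 1, 1910
Anchor: Jan 1, 1910. With p = 1910 - 1 = 1909: (p + p//4 - p//100 + p//400) mod 7 = (1909 + 477 - 19 + 4) mod 7 = 2371 mod 7 = 5 -> Saturday (Mon=0 ... Sun=6)
Days before July (Jan-Jun): 181 days
Weekday index = (5 + 181) mod 7 = 4

Friday


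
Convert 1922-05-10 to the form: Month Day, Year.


ISO 1922-05-10 parses as year=1922, month=05, day=10
Month 5 -> May

May 10, 1922


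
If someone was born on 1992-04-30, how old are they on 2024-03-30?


Birth: 1992-04-30
Reference: 2024-03-30
Year difference: 2024 - 1992 = 32
Birthday not yet reached in 2024, subtract 1

31 years old


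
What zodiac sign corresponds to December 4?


Date: December 4
Conventional tropical zodiac dates: Sagittarius from November 22 onward; Capricorn starts December 22
December 4 falls within the Sagittarius range

Sagittarius


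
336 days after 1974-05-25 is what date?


Start: 1974-05-25, add 336 days
May 1974 has 31 days: 31 - 25 = 6 days to May 31 -> 330 left
June 1974 has 30 days -> 300 left
July 1974 has 31 days -> 269 left
August 1974 has 31 days -> 238 left
September 1974 has 30 days -> 208 left
October 1974 has 31 days -> 177 left
November 1974 has 30 days -> 147 left
December 1974 has 31 days -> 116 left
January 1975 has 31 days -> 85 left
February 1975 has 28 days -> 57 left
March 1975 has 31 days -> 26 left
April 1975: 26 <= 30 -> lands on April 26

Result: 1975-04-26


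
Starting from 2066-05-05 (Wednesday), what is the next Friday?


Current: Wednesday
Target: Friday
Days ahead: 2

Next Friday: 2066-05-07


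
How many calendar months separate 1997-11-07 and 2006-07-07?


From November 1997 to July 2006
9 years * 12 = 108 months, minus 4 months = 104

104 months


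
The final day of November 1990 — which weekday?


November 1990 has 30 days
Anchor: Jan 1, 1990. With p = 1990 - 1 = 1989: (p + p//4 - p//100 + p//400) mod 7 = (1989 + 497 - 19 + 4) mod 7 = 2471 mod 7 = 0 -> Monday (Mon=0 ... Sun=6)
Days before November (Jan-Oct): 304; November 1 index = (0 + 304) mod 7 = 3 -> Thursday
Last day offset: 30 - 1 = 29 days
Weekday index = (3 + 29) mod 7 = 4

Friday, November 30


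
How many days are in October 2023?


October 2023

31 days


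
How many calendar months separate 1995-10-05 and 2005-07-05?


From October 1995 to July 2005
10 years * 12 = 120 months, minus 3 months = 117

117 months


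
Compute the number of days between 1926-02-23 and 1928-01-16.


From 1926-02-23 to 1928-01-16
1926-02-23: days before February = 31; day of year = 31 + 23 = 54
1928-01-16: day of year = 16
Rest of 1926: 365 - 54 = 311
Full years 1927 (365): 365
Total = 311 + 365 + 16 = 692

692 days


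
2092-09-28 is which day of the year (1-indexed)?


Date: September 28, 2092
Days in months 1 through 8: 244
Plus 28 days in September

Day of year: 272


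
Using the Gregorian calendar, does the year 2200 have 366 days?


Gregorian leap year rule: divisible by 4, but not by 100, unless also by 400.
2200 is divisible by 100 but not 400 -> not a leap year

No


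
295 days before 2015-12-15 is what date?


Start: 2015-12-15, subtract 295 days
Back 15 days from December 15 reaches November 30, 2015 -> 280 left
November 2015 has 30 days -> back to October 31, 2015 -> 250 left
October 2015 has 31 days -> back to September 30, 2015 -> 219 left
September 2015 has 30 days -> back to August 31, 2015 -> 189 left
August 2015 has 31 days -> back to July 31, 2015 -> 158 left
July 2015 has 31 days -> back to June 30, 2015 -> 127 left
June 2015 has 30 days -> back to May 31, 2015 -> 97 left
May 2015 has 31 days -> back to April 30, 2015 -> 66 left
April 2015 has 30 days -> back to March 31, 2015 -> 36 left
March 2015 has 31 days -> back to February 28, 2015 -> 5 left
February 2015: 28 - 5 = 23 -> lands on February 23

Result: 2015-02-23


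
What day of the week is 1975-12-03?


Date: December 3, 1975
Anchor: Jan 1, 1975. With p = 1975 - 1 = 1974: (p + p//4 - p//100 + p//400) mod 7 = (1974 + 493 - 19 + 4) mod 7 = 2452 mod 7 = 2 -> Wednesday (Mon=0 ... Sun=6)
Days before December (Jan-Nov): 334; offset = 334 + 3 - 1 = 336
Weekday index = (2 + 336) mod 7 = 2

Day of the week: Wednesday


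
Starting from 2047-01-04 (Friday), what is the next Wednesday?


Current: Friday
Target: Wednesday
Days ahead: 5

Next Wednesday: 2047-01-09


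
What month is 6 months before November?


November is month 11
11 - 6 = 5

May


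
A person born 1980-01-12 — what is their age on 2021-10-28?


Birth: 1980-01-12
Reference: 2021-10-28
Year difference: 2021 - 1980 = 41

41 years old


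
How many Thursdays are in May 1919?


May 1919 has 31 days
Anchor: Jan 1, 1919. With p = 1919 - 1 = 1918: (p + p//4 - p//100 + p//400) mod 7 = (1918 + 479 - 19 + 4) mod 7 = 2382 mod 7 = 2 -> Wednesday (Mon=0 ... Sun=6)
Days before May (Jan-Apr): 120; May 1 index = (2 + 120) mod 7 = 3 -> Thursday
First Thursday is May 1
Thursdays: 1, 8, 15, 22, 29

5 Thursdays


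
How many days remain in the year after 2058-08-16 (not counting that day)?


Day of year: 228 of 365
Remaining = 365 - 228

137 days


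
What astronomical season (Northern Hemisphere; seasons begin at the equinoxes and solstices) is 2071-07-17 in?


Date: July 17
Astronomical Summer (approx.; exact equinox/solstice day varies by year): June 21 to September 21
July 17 falls within the Summer window

Summer


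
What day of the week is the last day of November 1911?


November 1911 has 30 days
Anchor: Jan 1, 1911. With p = 1911 - 1 = 1910: (p + p//4 - p//100 + p//400) mod 7 = (1910 + 477 - 19 + 4) mod 7 = 2372 mod 7 = 6 -> Sunday (Mon=0 ... Sun=6)
Days before November (Jan-Oct): 304; November 1 index = (6 + 304) mod 7 = 2 -> Wednesday
Last day offset: 30 - 1 = 29 days
Weekday index = (2 + 29) mod 7 = 3

Thursday, November 30


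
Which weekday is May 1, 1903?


Target: May 1, 1903
Anchor: Jan 1, 1903. With p = 1903 - 1 = 1902: (p + p//4 - p//100 + p//400) mod 7 = (1902 + 475 - 19 + 4) mod 7 = 2362 mod 7 = 3 -> Thursday (Mon=0 ... Sun=6)
Days before May (Jan-Apr): 120 days
Weekday index = (3 + 120) mod 7 = 4

Friday


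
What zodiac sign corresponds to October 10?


Date: October 10
Conventional tropical zodiac dates: Libra from September 23 onward; Scorpio starts October 23
October 10 falls within the Libra range

Libra


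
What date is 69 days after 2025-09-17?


Start: 2025-09-17, add 69 days
September 2025 has 30 days: 30 - 17 = 13 days to September 30 -> 56 left
October 2025 has 31 days -> 25 left
November 2025: 25 <= 30 -> lands on November 25

Result: 2025-11-25


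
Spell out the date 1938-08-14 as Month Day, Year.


ISO 1938-08-14 parses as year=1938, month=08, day=14
Month 8 -> August

August 14, 1938


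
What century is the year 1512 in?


Century = (year - 1) // 100 + 1
= (1512 - 1) // 100 + 1
= 1511 // 100 + 1
= 15 + 1

16th century


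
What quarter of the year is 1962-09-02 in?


Month: September (month 9)
Q1: Jan-Mar, Q2: Apr-Jun, Q3: Jul-Sep, Q4: Oct-Dec

Q3


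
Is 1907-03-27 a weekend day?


Anchor: Jan 1, 1907. With p = 1907 - 1 = 1906: (p + p//4 - p//100 + p//400) mod 7 = (1906 + 476 - 19 + 4) mod 7 = 2367 mod 7 = 1 -> Tuesday (Mon=0 ... Sun=6)
Day of year: 86; offset = 85
Weekday index = (1 + 85) mod 7 = 2 -> Wednesday
Weekend days: Saturday, Sunday

No


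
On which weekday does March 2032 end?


March 2032 has 31 days
Anchor: Jan 1, 2032. With p = 2032 - 1 = 2031: (p + p//4 - p//100 + p//400) mod 7 = (2031 + 507 - 20 + 5) mod 7 = 2523 mod 7 = 3 -> Thursday (Mon=0 ... Sun=6)
Days before March (Jan-Feb): 60; March 1 index = (3 + 60) mod 7 = 0 -> Monday
Last day offset: 31 - 1 = 30 days
Weekday index = (0 + 30) mod 7 = 2

Wednesday, March 31


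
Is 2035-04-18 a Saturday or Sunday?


Anchor: Jan 1, 2035. With p = 2035 - 1 = 2034: (p + p//4 - p//100 + p//400) mod 7 = (2034 + 508 - 20 + 5) mod 7 = 2527 mod 7 = 0 -> Monday (Mon=0 ... Sun=6)
Day of year: 108; offset = 107
Weekday index = (0 + 107) mod 7 = 2 -> Wednesday
Weekend days: Saturday, Sunday

No


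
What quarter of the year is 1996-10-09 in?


Month: October (month 10)
Q1: Jan-Mar, Q2: Apr-Jun, Q3: Jul-Sep, Q4: Oct-Dec

Q4


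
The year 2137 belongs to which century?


Century = (year - 1) // 100 + 1
= (2137 - 1) // 100 + 1
= 2136 // 100 + 1
= 21 + 1

22nd century


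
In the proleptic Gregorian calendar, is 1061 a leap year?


Gregorian leap year rule: divisible by 4, but not by 100, unless also by 400.
1061 is not divisible by 4 -> not a leap year

No


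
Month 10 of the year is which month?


Month 10 of 12

October


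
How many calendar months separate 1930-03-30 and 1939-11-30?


From March 1930 to November 1939
9 years * 12 = 108 months, plus 8 months = 116

116 months


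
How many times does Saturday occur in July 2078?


July 2078 has 31 days
Anchor: Jan 1, 2078. With p = 2078 - 1 = 2077: (p + p//4 - p//100 + p//400) mod 7 = (2077 + 519 - 20 + 5) mod 7 = 2581 mod 7 = 5 -> Saturday (Mon=0 ... Sun=6)
Days before July (Jan-Jun): 181; July 1 index = (5 + 181) mod 7 = 4 -> Friday
First Saturday is July 2
Saturdays: 2, 9, 16, 23, 30

5 Saturdays


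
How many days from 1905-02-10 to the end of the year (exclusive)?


Day of year: 41 of 365
Remaining = 365 - 41

324 days


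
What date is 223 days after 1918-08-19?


Start: 1918-08-19, add 223 days
August 1918 has 31 days: 31 - 19 = 12 days to August 31 -> 211 left
September 1918 has 30 days -> 181 left
October 1918 has 31 days -> 150 left
November 1918 has 30 days -> 120 left
December 1918 has 31 days -> 89 left
January 1919 has 31 days -> 58 left
February 1919 has 28 days -> 30 left
March 1919: 30 <= 31 -> lands on March 30

Result: 1919-03-30


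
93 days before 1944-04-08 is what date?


Start: 1944-04-08, subtract 93 days
Back 8 days from April 8 reaches March 31, 1944 -> 85 left
March 1944 has 31 days -> back to February 29, 1944 -> 54 left
February 1944 has 29 days -> back to January 31, 1944 -> 25 left
January 1944: 31 - 25 = 6 -> lands on January 6

Result: 1944-01-06


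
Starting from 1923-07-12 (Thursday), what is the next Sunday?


Current: Thursday
Target: Sunday
Days ahead: 3

Next Sunday: 1923-07-15


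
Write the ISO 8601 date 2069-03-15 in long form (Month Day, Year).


ISO 2069-03-15 parses as year=2069, month=03, day=15
Month 3 -> March

March 15, 2069


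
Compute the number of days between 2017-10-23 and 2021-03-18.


From 2017-10-23 to 2021-03-18
2017-10-23: days before October = 31 + 28 + 31 + 30 + 31 + 30 + 31 + 31 + 30 = 273 (2017 is not a leap year); day of year = 273 + 23 = 296
2021-03-18: days before March = 31 + 28 = 59 (2021 is not a leap year); day of year = 59 + 18 = 77
Rest of 2017: 365 - 296 = 69
Full years 2018 (365), 2019 (365), 2020 (366): 1096
Total = 69 + 1096 + 77 = 1242

1242 days


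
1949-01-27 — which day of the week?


Date: January 27, 1949
Anchor: Jan 1, 1949. With p = 1949 - 1 = 1948: (p + p//4 - p//100 + p//400) mod 7 = (1948 + 487 - 19 + 4) mod 7 = 2420 mod 7 = 5 -> Saturday (Mon=0 ... Sun=6)
Days into year = 27 - 1 = 26
Weekday index = (5 + 26) mod 7 = 3

Day of the week: Thursday


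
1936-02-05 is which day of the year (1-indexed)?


Date: February 5, 1936
Days in months 1 through 1: 31
Plus 5 days in February

Day of year: 36


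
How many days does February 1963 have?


February 1963 (leap year: no)

28 days


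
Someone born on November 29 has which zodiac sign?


Date: November 29
Conventional tropical zodiac dates: Sagittarius from November 22 onward; Capricorn starts December 22
November 29 falls within the Sagittarius range

Sagittarius


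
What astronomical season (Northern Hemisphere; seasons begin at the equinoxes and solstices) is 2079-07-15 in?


Date: July 15
Astronomical Summer (approx.; exact equinox/solstice day varies by year): June 21 to September 21
July 15 falls within the Summer window

Summer


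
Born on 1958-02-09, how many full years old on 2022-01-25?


Birth: 1958-02-09
Reference: 2022-01-25
Year difference: 2022 - 1958 = 64
Birthday not yet reached in 2022, subtract 1

63 years old


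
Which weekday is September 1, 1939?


Target: September 1, 1939
Anchor: Jan 1, 1939. With p = 1939 - 1 = 1938: (p + p//4 - p//100 + p//400) mod 7 = (1938 + 484 - 19 + 4) mod 7 = 2407 mod 7 = 6 -> Sunday (Mon=0 ... Sun=6)
Days before September (Jan-Aug): 243 days
Weekday index = (6 + 243) mod 7 = 4

Friday


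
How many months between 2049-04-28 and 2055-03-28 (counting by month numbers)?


From April 2049 to March 2055
6 years * 12 = 72 months, minus 1 month = 71

71 months


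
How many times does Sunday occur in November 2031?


November 2031 has 30 days
Anchor: Jan 1, 2031. With p = 2031 - 1 = 2030: (p + p//4 - p//100 + p//400) mod 7 = (2030 + 507 - 20 + 5) mod 7 = 2522 mod 7 = 2 -> Wednesday (Mon=0 ... Sun=6)
Days before November (Jan-Oct): 304; November 1 index = (2 + 304) mod 7 = 5 -> Saturday
First Sunday is November 2
Sundays: 2, 9, 16, 23, 30

5 Sundays


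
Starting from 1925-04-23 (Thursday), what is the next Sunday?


Current: Thursday
Target: Sunday
Days ahead: 3

Next Sunday: 1925-04-26


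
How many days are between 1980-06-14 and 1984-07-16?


From 1980-06-14 to 1984-07-16
1980-06-14: days before June = 31 + 29 + 31 + 30 + 31 = 152 (1980 is a leap year); day of year = 152 + 14 = 166
1984-07-16: days before July = 31 + 29 + 31 + 30 + 31 + 30 = 182 (1984 is a leap year); day of year = 182 + 16 = 198
Rest of 1980: 366 - 166 = 200
Full years 1981 (365), 1982 (365), 1983 (365): 1095
Total = 200 + 1095 + 198 = 1493

1493 days


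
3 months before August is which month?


August is month 8
8 - 3 = 5

May


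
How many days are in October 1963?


October 1963

31 days


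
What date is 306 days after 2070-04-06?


Start: 2070-04-06, add 306 days
April 2070 has 30 days: 30 - 6 = 24 days to April 30 -> 282 left
May 2070 has 31 days -> 251 left
June 2070 has 30 days -> 221 left
July 2070 has 31 days -> 190 left
August 2070 has 31 days -> 159 left
September 2070 has 30 days -> 129 left
October 2070 has 31 days -> 98 left
November 2070 has 30 days -> 68 left
December 2070 has 31 days -> 37 left
January 2071 has 31 days -> 6 left
February 2071: 6 <= 28 -> lands on February 6

Result: 2071-02-06


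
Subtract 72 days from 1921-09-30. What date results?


Start: 1921-09-30, subtract 72 days
Back 30 days from September 30 reaches August 31, 1921 -> 42 left
August 1921 has 31 days -> back to July 31, 1921 -> 11 left
July 1921: 31 - 11 = 20 -> lands on July 20

Result: 1921-07-20


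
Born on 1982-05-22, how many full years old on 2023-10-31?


Birth: 1982-05-22
Reference: 2023-10-31
Year difference: 2023 - 1982 = 41

41 years old


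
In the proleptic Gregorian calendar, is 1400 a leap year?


Gregorian leap year rule: divisible by 4, but not by 100, unless also by 400.
1400 is divisible by 100 but not 400 -> not a leap year

No


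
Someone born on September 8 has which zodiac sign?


Date: September 8
Conventional tropical zodiac dates: Virgo from August 23 onward; Libra starts September 23
September 8 falls within the Virgo range

Virgo


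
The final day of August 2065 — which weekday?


August 2065 has 31 days
Anchor: Jan 1, 2065. With p = 2065 - 1 = 2064: (p + p//4 - p//100 + p//400) mod 7 = (2064 + 516 - 20 + 5) mod 7 = 2565 mod 7 = 3 -> Thursday (Mon=0 ... Sun=6)
Days before August (Jan-Jul): 212; August 1 index = (3 + 212) mod 7 = 5 -> Saturday
Last day offset: 31 - 1 = 30 days
Weekday index = (5 + 30) mod 7 = 0

Monday, August 31


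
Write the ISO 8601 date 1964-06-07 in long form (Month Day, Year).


ISO 1964-06-07 parses as year=1964, month=06, day=07
Month 6 -> June

June 7, 1964


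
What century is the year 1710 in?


Century = (year - 1) // 100 + 1
= (1710 - 1) // 100 + 1
= 1709 // 100 + 1
= 17 + 1

18th century


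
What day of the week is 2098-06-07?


Date: June 7, 2098
Anchor: Jan 1, 2098. With p = 2098 - 1 = 2097: (p + p//4 - p//100 + p//400) mod 7 = (2097 + 524 - 20 + 5) mod 7 = 2606 mod 7 = 2 -> Wednesday (Mon=0 ... Sun=6)
Days before June (Jan-May): 151; offset = 151 + 7 - 1 = 157
Weekday index = (2 + 157) mod 7 = 5

Day of the week: Saturday


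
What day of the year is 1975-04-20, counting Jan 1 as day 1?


Date: April 20, 1975
Days in months 1 through 3: 90
Plus 20 days in April

Day of year: 110


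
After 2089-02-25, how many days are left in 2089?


Day of year: 56 of 365
Remaining = 365 - 56

309 days


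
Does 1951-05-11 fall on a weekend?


Anchor: Jan 1, 1951. With p = 1951 - 1 = 1950: (p + p//4 - p//100 + p//400) mod 7 = (1950 + 487 - 19 + 4) mod 7 = 2422 mod 7 = 0 -> Monday (Mon=0 ... Sun=6)
Day of year: 131; offset = 130
Weekday index = (0 + 130) mod 7 = 4 -> Friday
Weekend days: Saturday, Sunday

No


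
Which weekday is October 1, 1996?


Target: October 1, 1996
Anchor: Jan 1, 1996. With p = 1996 - 1 = 1995: (p + p//4 - p//100 + p//400) mod 7 = (1995 + 498 - 19 + 4) mod 7 = 2478 mod 7 = 0 -> Monday (Mon=0 ... Sun=6)
Days before October (Jan-Sep): 274 days
Weekday index = (0 + 274) mod 7 = 1

Tuesday


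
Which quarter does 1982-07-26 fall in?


Month: July (month 7)
Q1: Jan-Mar, Q2: Apr-Jun, Q3: Jul-Sep, Q4: Oct-Dec

Q3


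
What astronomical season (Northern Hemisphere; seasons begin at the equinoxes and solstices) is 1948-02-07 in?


Date: February 7
Astronomical Winter (approx.; exact equinox/solstice day varies by year): December 21 to March 19
February 7 falls within the Winter window

Winter


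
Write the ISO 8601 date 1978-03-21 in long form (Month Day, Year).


ISO 1978-03-21 parses as year=1978, month=03, day=21
Month 3 -> March

March 21, 1978


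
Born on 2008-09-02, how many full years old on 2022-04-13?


Birth: 2008-09-02
Reference: 2022-04-13
Year difference: 2022 - 2008 = 14
Birthday not yet reached in 2022, subtract 1

13 years old


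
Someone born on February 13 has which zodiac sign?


Date: February 13
Conventional tropical zodiac dates: Aquarius from January 20 onward; Pisces starts February 19
February 13 falls within the Aquarius range

Aquarius


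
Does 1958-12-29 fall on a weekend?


Anchor: Jan 1, 1958. With p = 1958 - 1 = 1957: (p + p//4 - p//100 + p//400) mod 7 = (1957 + 489 - 19 + 4) mod 7 = 2431 mod 7 = 2 -> Wednesday (Mon=0 ... Sun=6)
Day of year: 363; offset = 362
Weekday index = (2 + 362) mod 7 = 0 -> Monday
Weekend days: Saturday, Sunday

No


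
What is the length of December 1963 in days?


December 1963

31 days


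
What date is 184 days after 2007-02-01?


Start: 2007-02-01, add 184 days
February 2007 has 28 days: 28 - 1 = 27 days to February 28 -> 157 left
March 2007 has 31 days -> 126 left
April 2007 has 30 days -> 96 left
May 2007 has 31 days -> 65 left
June 2007 has 30 days -> 35 left
July 2007 has 31 days -> 4 left
August 2007: 4 <= 31 -> lands on August 4

Result: 2007-08-04


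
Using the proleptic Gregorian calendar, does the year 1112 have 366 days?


Gregorian leap year rule: divisible by 4, but not by 100, unless also by 400.
1112 is divisible by 4 but not 100 -> leap year

Yes


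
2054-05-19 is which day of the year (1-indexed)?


Date: May 19, 2054
Days in months 1 through 4: 120
Plus 19 days in May

Day of year: 139


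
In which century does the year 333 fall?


Century = (year - 1) // 100 + 1
= (333 - 1) // 100 + 1
= 332 // 100 + 1
= 3 + 1

4th century


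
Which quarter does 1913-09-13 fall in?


Month: September (month 9)
Q1: Jan-Mar, Q2: Apr-Jun, Q3: Jul-Sep, Q4: Oct-Dec

Q3


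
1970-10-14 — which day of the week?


Date: October 14, 1970
Anchor: Jan 1, 1970. With p = 1970 - 1 = 1969: (p + p//4 - p//100 + p//400) mod 7 = (1969 + 492 - 19 + 4) mod 7 = 2446 mod 7 = 3 -> Thursday (Mon=0 ... Sun=6)
Days before October (Jan-Sep): 273; offset = 273 + 14 - 1 = 286
Weekday index = (3 + 286) mod 7 = 2

Day of the week: Wednesday


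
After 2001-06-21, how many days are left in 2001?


Day of year: 172 of 365
Remaining = 365 - 172

193 days


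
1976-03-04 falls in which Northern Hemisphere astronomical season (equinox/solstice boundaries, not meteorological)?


Date: March 4
Astronomical Winter (approx.; exact equinox/solstice day varies by year): December 21 to March 19
March 4 falls within the Winter window

Winter


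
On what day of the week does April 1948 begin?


Target: April 1, 1948
Anchor: Jan 1, 1948. With p = 1948 - 1 = 1947: (p + p//4 - p//100 + p//400) mod 7 = (1947 + 486 - 19 + 4) mod 7 = 2418 mod 7 = 3 -> Thursday (Mon=0 ... Sun=6)
Days before April (Jan-Mar): 91 days
Weekday index = (3 + 91) mod 7 = 3

Thursday


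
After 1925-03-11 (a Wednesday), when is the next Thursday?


Current: Wednesday
Target: Thursday
Days ahead: 1

Next Thursday: 1925-03-12


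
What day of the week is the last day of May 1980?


May 1980 has 31 days
Anchor: Jan 1, 1980. With p = 1980 - 1 = 1979: (p + p//4 - p//100 + p//400) mod 7 = (1979 + 494 - 19 + 4) mod 7 = 2458 mod 7 = 1 -> Tuesday (Mon=0 ... Sun=6)
Days before May (Jan-Apr): 121; May 1 index = (1 + 121) mod 7 = 3 -> Thursday
Last day offset: 31 - 1 = 30 days
Weekday index = (3 + 30) mod 7 = 5

Saturday, May 31


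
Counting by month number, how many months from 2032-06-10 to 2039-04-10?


From June 2032 to April 2039
7 years * 12 = 84 months, minus 2 months = 82

82 months


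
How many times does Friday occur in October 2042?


October 2042 has 31 days
Anchor: Jan 1, 2042. With p = 2042 - 1 = 2041: (p + p//4 - p//100 + p//400) mod 7 = (2041 + 510 - 20 + 5) mod 7 = 2536 mod 7 = 2 -> Wednesday (Mon=0 ... Sun=6)
Days before October (Jan-Sep): 273; October 1 index = (2 + 273) mod 7 = 2 -> Wednesday
First Friday is October 3
Fridays: 3, 10, 17, 24, 31

5 Fridays


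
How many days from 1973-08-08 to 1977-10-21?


From 1973-08-08 to 1977-10-21
1973-08-08: days before August = 31 + 28 + 31 + 30 + 31 + 30 + 31 = 212 (1973 is not a leap year); day of year = 212 + 8 = 220
1977-10-21: days before October = 31 + 28 + 31 + 30 + 31 + 30 + 31 + 31 + 30 = 273 (1977 is not a leap year); day of year = 273 + 21 = 294
Rest of 1973: 365 - 220 = 145
Full years 1974 (365), 1975 (365), 1976 (366): 1096
Total = 145 + 1096 + 294 = 1535

1535 days


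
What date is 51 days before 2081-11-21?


Start: 2081-11-21, subtract 51 days
Back 21 days from November 21 reaches October 31, 2081 -> 30 left
October 2081: 31 - 30 = 1 -> lands on October 1

Result: 2081-10-01


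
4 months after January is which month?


January is month 1
1 + 4 = 5

May


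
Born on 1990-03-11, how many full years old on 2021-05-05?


Birth: 1990-03-11
Reference: 2021-05-05
Year difference: 2021 - 1990 = 31

31 years old


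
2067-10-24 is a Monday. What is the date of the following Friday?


Current: Monday
Target: Friday
Days ahead: 4

Next Friday: 2067-10-28


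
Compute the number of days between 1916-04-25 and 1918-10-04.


From 1916-04-25 to 1918-10-04
1916-04-25: days before April = 31 + 29 + 31 = 91 (1916 is a leap year); day of year = 91 + 25 = 116
1918-10-04: days before October = 31 + 28 + 31 + 30 + 31 + 30 + 31 + 31 + 30 = 273 (1918 is not a leap year); day of year = 273 + 4 = 277
Rest of 1916: 366 - 116 = 250
Full years 1917 (365): 365
Total = 250 + 365 + 277 = 892

892 days


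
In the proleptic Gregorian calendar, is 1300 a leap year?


Gregorian leap year rule: divisible by 4, but not by 100, unless also by 400.
1300 is divisible by 100 but not 400 -> not a leap year

No


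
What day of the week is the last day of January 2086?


January 2086 has 31 days
Anchor: Jan 1, 2086. With p = 2086 - 1 = 2085: (p + p//4 - p//100 + p//400) mod 7 = (2085 + 521 - 20 + 5) mod 7 = 2591 mod 7 = 1 -> Tuesday (Mon=0 ... Sun=6)
January 1 is the anchor itself -> Tuesday
Last day offset: 31 - 1 = 30 days
Weekday index = (1 + 30) mod 7 = 3

Thursday, January 31


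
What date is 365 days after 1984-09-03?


Start: 1984-09-03, add 365 days
September 1984 has 30 days: 30 - 3 = 27 days to September 30 -> 338 left
October 1984 has 31 days -> 307 left
November 1984 has 30 days -> 277 left
December 1984 has 31 days -> 246 left
January 1985 has 31 days -> 215 left
February 1985 has 28 days -> 187 left
March 1985 has 31 days -> 156 left
April 1985 has 30 days -> 126 left
May 1985 has 31 days -> 95 left
June 1985 has 30 days -> 65 left
July 1985 has 31 days -> 34 left
August 1985 has 31 days -> 3 left
September 1985: 3 <= 30 -> lands on September 3

Result: 1985-09-03


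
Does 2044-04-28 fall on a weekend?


Anchor: Jan 1, 2044. With p = 2044 - 1 = 2043: (p + p//4 - p//100 + p//400) mod 7 = (2043 + 510 - 20 + 5) mod 7 = 2538 mod 7 = 4 -> Friday (Mon=0 ... Sun=6)
Day of year: 119; offset = 118
Weekday index = (4 + 118) mod 7 = 3 -> Thursday
Weekend days: Saturday, Sunday

No


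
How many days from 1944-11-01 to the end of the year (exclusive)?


Day of year: 306 of 366
Remaining = 366 - 306

60 days


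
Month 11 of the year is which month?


Month 11 of 12

November


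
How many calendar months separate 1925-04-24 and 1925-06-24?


From April 1925 to June 1925
0 years * 12 = 0 months, plus 2 months = 2

2 months


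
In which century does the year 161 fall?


Century = (year - 1) // 100 + 1
= (161 - 1) // 100 + 1
= 160 // 100 + 1
= 1 + 1

2nd century


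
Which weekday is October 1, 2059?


Target: October 1, 2059
Anchor: Jan 1, 2059. With p = 2059 - 1 = 2058: (p + p//4 - p//100 + p//400) mod 7 = (2058 + 514 - 20 + 5) mod 7 = 2557 mod 7 = 2 -> Wednesday (Mon=0 ... Sun=6)
Days before October (Jan-Sep): 273 days
Weekday index = (2 + 273) mod 7 = 2

Wednesday


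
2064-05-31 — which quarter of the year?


Month: May (month 5)
Q1: Jan-Mar, Q2: Apr-Jun, Q3: Jul-Sep, Q4: Oct-Dec

Q2


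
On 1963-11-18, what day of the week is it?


Date: November 18, 1963
Anchor: Jan 1, 1963. With p = 1963 - 1 = 1962: (p + p//4 - p//100 + p//400) mod 7 = (1962 + 490 - 19 + 4) mod 7 = 2437 mod 7 = 1 -> Tuesday (Mon=0 ... Sun=6)
Days before November (Jan-Oct): 304; offset = 304 + 18 - 1 = 321
Weekday index = (1 + 321) mod 7 = 0

Day of the week: Monday


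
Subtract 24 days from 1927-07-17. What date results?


Start: 1927-07-17, subtract 24 days
Back 17 days from July 17 reaches June 30, 1927 -> 7 left
June 1927: 30 - 7 = 23 -> lands on June 23

Result: 1927-06-23


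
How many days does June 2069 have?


June 2069

30 days


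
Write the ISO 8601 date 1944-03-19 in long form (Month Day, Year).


ISO 1944-03-19 parses as year=1944, month=03, day=19
Month 3 -> March

March 19, 1944


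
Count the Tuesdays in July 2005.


July 2005 has 31 days
Anchor: Jan 1, 2005. With p = 2005 - 1 = 2004: (p + p//4 - p//100 + p//400) mod 7 = (2004 + 501 - 20 + 5) mod 7 = 2490 mod 7 = 5 -> Saturday (Mon=0 ... Sun=6)
Days before July (Jan-Jun): 181; July 1 index = (5 + 181) mod 7 = 4 -> Friday
First Tuesday is July 5
Tuesdays: 5, 12, 19, 26

4 Tuesdays


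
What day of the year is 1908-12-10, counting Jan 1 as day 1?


Date: December 10, 1908
Days in months 1 through 11: 335
Plus 10 days in December

Day of year: 345


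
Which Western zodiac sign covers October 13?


Date: October 13
Conventional tropical zodiac dates: Libra from September 23 onward; Scorpio starts October 23
October 13 falls within the Libra range

Libra


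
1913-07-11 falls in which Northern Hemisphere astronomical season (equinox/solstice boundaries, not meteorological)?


Date: July 11
Astronomical Summer (approx.; exact equinox/solstice day varies by year): June 21 to September 21
July 11 falls within the Summer window

Summer


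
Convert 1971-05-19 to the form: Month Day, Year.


ISO 1971-05-19 parses as year=1971, month=05, day=19
Month 5 -> May

May 19, 1971


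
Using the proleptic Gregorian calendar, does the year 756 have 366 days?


Gregorian leap year rule: divisible by 4, but not by 100, unless also by 400.
756 is divisible by 4 but not 100 -> leap year

Yes


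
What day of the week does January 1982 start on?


Target: January 1, 1982
Anchor: Jan 1, 1982. With p = 1982 - 1 = 1981: (p + p//4 - p//100 + p//400) mod 7 = (1981 + 495 - 19 + 4) mod 7 = 2461 mod 7 = 4 -> Friday (Mon=0 ... Sun=6)
Offset from anchor: 0 days
Weekday index = (4 + 0) mod 7 = 4

Friday


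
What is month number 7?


Month 7 of 12

July


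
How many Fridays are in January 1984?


January 1984 has 31 days
Anchor: Jan 1, 1984. With p = 1984 - 1 = 1983: (p + p//4 - p//100 + p//400) mod 7 = (1983 + 495 - 19 + 4) mod 7 = 2463 mod 7 = 6 -> Sunday (Mon=0 ... Sun=6)
January 1 is the anchor itself -> Sunday
First Friday is January 6
Fridays: 6, 13, 20, 27

4 Fridays


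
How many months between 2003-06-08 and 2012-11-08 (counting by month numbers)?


From June 2003 to November 2012
9 years * 12 = 108 months, plus 5 months = 113

113 months


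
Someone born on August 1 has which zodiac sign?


Date: August 1
Conventional tropical zodiac dates: Leo from July 23 onward; Virgo starts August 23
August 1 falls within the Leo range

Leo


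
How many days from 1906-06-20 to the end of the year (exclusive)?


Day of year: 171 of 365
Remaining = 365 - 171

194 days


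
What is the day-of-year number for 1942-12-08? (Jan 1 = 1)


Date: December 8, 1942
Days in months 1 through 11: 334
Plus 8 days in December

Day of year: 342


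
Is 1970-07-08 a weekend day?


Anchor: Jan 1, 1970. With p = 1970 - 1 = 1969: (p + p//4 - p//100 + p//400) mod 7 = (1969 + 492 - 19 + 4) mod 7 = 2446 mod 7 = 3 -> Thursday (Mon=0 ... Sun=6)
Day of year: 189; offset = 188
Weekday index = (3 + 188) mod 7 = 2 -> Wednesday
Weekend days: Saturday, Sunday

No


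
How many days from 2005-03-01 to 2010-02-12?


From 2005-03-01 to 2010-02-12
2005-03-01: days before March = 31 + 28 = 59 (2005 is not a leap year); day of year = 59 + 1 = 60
2010-02-12: days before February = 31; day of year = 31 + 12 = 43
Rest of 2005: 365 - 60 = 305
Full years 2006 (365), 2007 (365), 2008 (366), 2009 (365): 1461
Total = 305 + 1461 + 43 = 1809

1809 days


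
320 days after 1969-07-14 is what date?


Start: 1969-07-14, add 320 days
July 1969 has 31 days: 31 - 14 = 17 days to July 31 -> 303 left
August 1969 has 31 days -> 272 left
September 1969 has 30 days -> 242 left
October 1969 has 31 days -> 211 left
November 1969 has 30 days -> 181 left
December 1969 has 31 days -> 150 left
January 1970 has 31 days -> 119 left
February 1970 has 28 days -> 91 left
March 1970 has 31 days -> 60 left
April 1970 has 30 days -> 30 left
May 1970: 30 <= 31 -> lands on May 30

Result: 1970-05-30


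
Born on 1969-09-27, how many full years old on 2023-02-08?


Birth: 1969-09-27
Reference: 2023-02-08
Year difference: 2023 - 1969 = 54
Birthday not yet reached in 2023, subtract 1

53 years old


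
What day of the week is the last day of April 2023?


April 2023 has 30 days
Anchor: Jan 1, 2023. With p = 2023 - 1 = 2022: (p + p//4 - p//100 + p//400) mod 7 = (2022 + 505 - 20 + 5) mod 7 = 2512 mod 7 = 6 -> Sunday (Mon=0 ... Sun=6)
Days before April (Jan-Mar): 90; April 1 index = (6 + 90) mod 7 = 5 -> Saturday
Last day offset: 30 - 1 = 29 days
Weekday index = (5 + 29) mod 7 = 6

Sunday, April 30


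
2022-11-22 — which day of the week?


Date: November 22, 2022
Anchor: Jan 1, 2022. With p = 2022 - 1 = 2021: (p + p//4 - p//100 + p//400) mod 7 = (2021 + 505 - 20 + 5) mod 7 = 2511 mod 7 = 5 -> Saturday (Mon=0 ... Sun=6)
Days before November (Jan-Oct): 304; offset = 304 + 22 - 1 = 325
Weekday index = (5 + 325) mod 7 = 1

Day of the week: Tuesday


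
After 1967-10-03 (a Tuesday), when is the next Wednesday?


Current: Tuesday
Target: Wednesday
Days ahead: 1

Next Wednesday: 1967-10-04


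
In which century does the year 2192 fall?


Century = (year - 1) // 100 + 1
= (2192 - 1) // 100 + 1
= 2191 // 100 + 1
= 21 + 1

22nd century


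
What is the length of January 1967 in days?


January 1967

31 days


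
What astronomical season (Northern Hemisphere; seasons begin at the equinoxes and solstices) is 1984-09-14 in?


Date: September 14
Astronomical Summer (approx.; exact equinox/solstice day varies by year): June 21 to September 21
September 14 falls within the Summer window

Summer


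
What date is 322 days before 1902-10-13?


Start: 1902-10-13, subtract 322 days
Back 13 days from October 13 reaches September 30, 1902 -> 309 left
September 1902 has 30 days -> back to August 31, 1902 -> 279 left
August 1902 has 31 days -> back to July 31, 1902 -> 248 left
July 1902 has 31 days -> back to June 30, 1902 -> 217 left
June 1902 has 30 days -> back to May 31, 1902 -> 187 left
May 1902 has 31 days -> back to April 30, 1902 -> 156 left
April 1902 has 30 days -> back to March 31, 1902 -> 126 left
March 1902 has 31 days -> back to February 28, 1902 -> 95 left
February 1902 has 28 days -> back to January 31, 1902 -> 67 left
January 1902 has 31 days -> back to December 31, 1901 -> 36 left
December 1901 has 31 days -> back to November 30, 1901 -> 5 left
November 1901: 30 - 5 = 25 -> lands on November 25

Result: 1901-11-25


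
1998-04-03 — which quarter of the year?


Month: April (month 4)
Q1: Jan-Mar, Q2: Apr-Jun, Q3: Jul-Sep, Q4: Oct-Dec

Q2


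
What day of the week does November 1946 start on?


Target: November 1, 1946
Anchor: Jan 1, 1946. With p = 1946 - 1 = 1945: (p + p//4 - p//100 + p//400) mod 7 = (1945 + 486 - 19 + 4) mod 7 = 2416 mod 7 = 1 -> Tuesday (Mon=0 ... Sun=6)
Days before November (Jan-Oct): 304 days
Weekday index = (1 + 304) mod 7 = 4

Friday


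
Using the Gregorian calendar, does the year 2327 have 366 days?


Gregorian leap year rule: divisible by 4, but not by 100, unless also by 400.
2327 is not divisible by 4 -> not a leap year

No


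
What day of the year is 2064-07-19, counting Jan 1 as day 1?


Date: July 19, 2064
Days in months 1 through 6: 182
Plus 19 days in July

Day of year: 201


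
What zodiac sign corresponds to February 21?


Date: February 21
Conventional tropical zodiac dates: Pisces from February 19 onward; Aries starts March 21
February 21 falls within the Pisces range

Pisces


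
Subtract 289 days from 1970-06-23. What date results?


Start: 1970-06-23, subtract 289 days
Back 23 days from June 23 reaches May 31, 1970 -> 266 left
May 1970 has 31 days -> back to April 30, 1970 -> 235 left
April 1970 has 30 days -> back to March 31, 1970 -> 205 left
March 1970 has 31 days -> back to February 28, 1970 -> 174 left
February 1970 has 28 days -> back to January 31, 1970 -> 146 left
January 1970 has 31 days -> back to December 31, 1969 -> 115 left
December 1969 has 31 days -> back to November 30, 1969 -> 84 left
November 1969 has 30 days -> back to October 31, 1969 -> 54 left
October 1969 has 31 days -> back to September 30, 1969 -> 23 left
September 1969: 30 - 23 = 7 -> lands on September 7

Result: 1969-09-07


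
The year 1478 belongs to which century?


Century = (year - 1) // 100 + 1
= (1478 - 1) // 100 + 1
= 1477 // 100 + 1
= 14 + 1

15th century


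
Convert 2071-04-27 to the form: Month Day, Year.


ISO 2071-04-27 parses as year=2071, month=04, day=27
Month 4 -> April

April 27, 2071


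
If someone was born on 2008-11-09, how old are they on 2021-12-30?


Birth: 2008-11-09
Reference: 2021-12-30
Year difference: 2021 - 2008 = 13

13 years old


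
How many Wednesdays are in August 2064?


August 2064 has 31 days
Anchor: Jan 1, 2064. With p = 2064 - 1 = 2063: (p + p//4 - p//100 + p//400) mod 7 = (2063 + 515 - 20 + 5) mod 7 = 2563 mod 7 = 1 -> Tuesday (Mon=0 ... Sun=6)
Days before August (Jan-Jul): 213; August 1 index = (1 + 213) mod 7 = 4 -> Friday
First Wednesday is August 6
Wednesdays: 6, 13, 20, 27

4 Wednesdays


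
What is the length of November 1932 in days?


November 1932

30 days


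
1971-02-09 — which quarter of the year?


Month: February (month 2)
Q1: Jan-Mar, Q2: Apr-Jun, Q3: Jul-Sep, Q4: Oct-Dec

Q1


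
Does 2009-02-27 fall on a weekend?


Anchor: Jan 1, 2009. With p = 2009 - 1 = 2008: (p + p//4 - p//100 + p//400) mod 7 = (2008 + 502 - 20 + 5) mod 7 = 2495 mod 7 = 3 -> Thursday (Mon=0 ... Sun=6)
Day of year: 58; offset = 57
Weekday index = (3 + 57) mod 7 = 4 -> Friday
Weekend days: Saturday, Sunday

No


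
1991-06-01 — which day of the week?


Date: June 1, 1991
Anchor: Jan 1, 1991. With p = 1991 - 1 = 1990: (p + p//4 - p//100 + p//400) mod 7 = (1990 + 497 - 19 + 4) mod 7 = 2472 mod 7 = 1 -> Tuesday (Mon=0 ... Sun=6)
Days before June (Jan-May): 151; offset = 151 + 1 - 1 = 151
Weekday index = (1 + 151) mod 7 = 5

Day of the week: Saturday
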